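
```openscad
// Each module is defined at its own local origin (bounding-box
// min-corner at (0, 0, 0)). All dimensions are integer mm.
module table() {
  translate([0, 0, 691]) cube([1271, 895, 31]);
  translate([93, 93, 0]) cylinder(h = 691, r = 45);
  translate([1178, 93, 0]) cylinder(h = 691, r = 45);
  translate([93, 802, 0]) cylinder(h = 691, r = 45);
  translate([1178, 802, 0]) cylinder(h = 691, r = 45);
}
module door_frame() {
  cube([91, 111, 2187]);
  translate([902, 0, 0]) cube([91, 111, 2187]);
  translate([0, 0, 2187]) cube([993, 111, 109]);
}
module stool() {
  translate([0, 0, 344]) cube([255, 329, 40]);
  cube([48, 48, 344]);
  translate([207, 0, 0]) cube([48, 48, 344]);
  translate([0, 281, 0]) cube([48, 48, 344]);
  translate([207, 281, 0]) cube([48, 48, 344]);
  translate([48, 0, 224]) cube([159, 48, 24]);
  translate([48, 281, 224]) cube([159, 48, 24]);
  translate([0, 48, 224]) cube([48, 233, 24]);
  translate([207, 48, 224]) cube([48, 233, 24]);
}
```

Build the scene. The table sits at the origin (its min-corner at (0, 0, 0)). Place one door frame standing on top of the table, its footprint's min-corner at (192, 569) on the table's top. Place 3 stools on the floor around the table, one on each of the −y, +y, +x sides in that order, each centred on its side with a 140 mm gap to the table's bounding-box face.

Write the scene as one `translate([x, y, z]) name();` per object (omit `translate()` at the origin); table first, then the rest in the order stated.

table();
translate([192, 569, 722]) door_frame();
translate([508, -469, 0]) stool();
translate([508, 1035, 0]) stool();
translate([1411, 283, 0]) stool();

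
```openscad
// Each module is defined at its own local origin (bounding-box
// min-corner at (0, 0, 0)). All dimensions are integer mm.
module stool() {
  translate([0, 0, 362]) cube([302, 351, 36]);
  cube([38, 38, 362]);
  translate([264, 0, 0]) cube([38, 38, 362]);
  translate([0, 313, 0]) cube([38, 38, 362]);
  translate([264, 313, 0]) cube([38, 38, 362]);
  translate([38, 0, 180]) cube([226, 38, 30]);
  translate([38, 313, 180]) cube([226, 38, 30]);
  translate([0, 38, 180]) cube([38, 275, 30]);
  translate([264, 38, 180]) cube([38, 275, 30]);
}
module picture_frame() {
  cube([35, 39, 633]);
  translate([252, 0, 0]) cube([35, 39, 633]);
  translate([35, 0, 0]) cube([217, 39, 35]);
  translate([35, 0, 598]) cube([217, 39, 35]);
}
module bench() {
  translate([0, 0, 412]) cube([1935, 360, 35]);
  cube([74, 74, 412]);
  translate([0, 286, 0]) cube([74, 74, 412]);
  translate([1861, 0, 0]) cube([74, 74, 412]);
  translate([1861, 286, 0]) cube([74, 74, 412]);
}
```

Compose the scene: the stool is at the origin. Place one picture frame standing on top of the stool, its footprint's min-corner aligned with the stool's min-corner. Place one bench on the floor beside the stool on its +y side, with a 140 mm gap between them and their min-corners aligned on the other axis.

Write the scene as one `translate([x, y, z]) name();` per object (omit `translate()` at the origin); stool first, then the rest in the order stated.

stool();
translate([0, 0, 398]) picture_frame();
translate([0, 491, 0]) bench();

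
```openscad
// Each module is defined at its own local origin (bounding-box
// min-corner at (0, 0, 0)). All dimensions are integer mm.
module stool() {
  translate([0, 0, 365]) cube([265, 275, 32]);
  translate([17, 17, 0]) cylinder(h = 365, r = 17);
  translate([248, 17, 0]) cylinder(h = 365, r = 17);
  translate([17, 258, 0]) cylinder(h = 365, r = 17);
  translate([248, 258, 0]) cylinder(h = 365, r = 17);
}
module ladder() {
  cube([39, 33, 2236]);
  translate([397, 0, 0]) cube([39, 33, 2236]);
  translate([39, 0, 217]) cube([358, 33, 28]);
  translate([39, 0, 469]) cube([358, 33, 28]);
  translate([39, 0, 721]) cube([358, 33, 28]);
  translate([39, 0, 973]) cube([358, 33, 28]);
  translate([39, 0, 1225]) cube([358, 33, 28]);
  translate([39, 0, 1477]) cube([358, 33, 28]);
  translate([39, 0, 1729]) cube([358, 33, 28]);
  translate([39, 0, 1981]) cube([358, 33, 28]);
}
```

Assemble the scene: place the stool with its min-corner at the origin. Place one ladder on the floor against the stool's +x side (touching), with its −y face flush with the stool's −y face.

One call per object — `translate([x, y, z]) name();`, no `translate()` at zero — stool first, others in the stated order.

stool();
translate([265, 0, 0]) ladder();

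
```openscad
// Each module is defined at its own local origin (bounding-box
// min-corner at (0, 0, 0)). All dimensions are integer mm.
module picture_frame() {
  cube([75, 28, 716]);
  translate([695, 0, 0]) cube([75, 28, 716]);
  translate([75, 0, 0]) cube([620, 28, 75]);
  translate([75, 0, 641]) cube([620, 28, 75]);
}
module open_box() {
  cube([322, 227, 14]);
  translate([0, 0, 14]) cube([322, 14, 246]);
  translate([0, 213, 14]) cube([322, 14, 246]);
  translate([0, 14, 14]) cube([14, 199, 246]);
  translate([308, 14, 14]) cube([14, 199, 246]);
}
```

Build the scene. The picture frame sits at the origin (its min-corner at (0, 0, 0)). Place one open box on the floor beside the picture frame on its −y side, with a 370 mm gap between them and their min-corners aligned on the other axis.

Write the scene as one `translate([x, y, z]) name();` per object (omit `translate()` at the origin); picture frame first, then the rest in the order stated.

picture_frame();
translate([0, -597, 0]) open_box();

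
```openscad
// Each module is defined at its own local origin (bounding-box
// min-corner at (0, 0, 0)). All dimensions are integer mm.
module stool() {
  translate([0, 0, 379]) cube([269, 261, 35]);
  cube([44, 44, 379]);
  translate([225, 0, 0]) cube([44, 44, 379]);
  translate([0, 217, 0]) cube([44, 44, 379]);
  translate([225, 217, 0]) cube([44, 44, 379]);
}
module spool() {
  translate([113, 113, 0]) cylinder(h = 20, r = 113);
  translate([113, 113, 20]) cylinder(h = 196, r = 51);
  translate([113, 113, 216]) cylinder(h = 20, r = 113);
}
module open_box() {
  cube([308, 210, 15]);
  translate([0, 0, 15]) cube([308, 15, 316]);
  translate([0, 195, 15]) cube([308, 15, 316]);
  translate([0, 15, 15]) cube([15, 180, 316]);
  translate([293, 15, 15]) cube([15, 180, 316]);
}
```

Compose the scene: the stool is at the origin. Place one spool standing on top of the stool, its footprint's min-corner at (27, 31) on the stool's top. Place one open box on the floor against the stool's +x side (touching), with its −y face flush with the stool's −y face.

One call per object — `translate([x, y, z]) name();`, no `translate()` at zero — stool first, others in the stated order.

stool();
translate([27, 31, 414]) spool();
translate([269, 0, 0]) open_box();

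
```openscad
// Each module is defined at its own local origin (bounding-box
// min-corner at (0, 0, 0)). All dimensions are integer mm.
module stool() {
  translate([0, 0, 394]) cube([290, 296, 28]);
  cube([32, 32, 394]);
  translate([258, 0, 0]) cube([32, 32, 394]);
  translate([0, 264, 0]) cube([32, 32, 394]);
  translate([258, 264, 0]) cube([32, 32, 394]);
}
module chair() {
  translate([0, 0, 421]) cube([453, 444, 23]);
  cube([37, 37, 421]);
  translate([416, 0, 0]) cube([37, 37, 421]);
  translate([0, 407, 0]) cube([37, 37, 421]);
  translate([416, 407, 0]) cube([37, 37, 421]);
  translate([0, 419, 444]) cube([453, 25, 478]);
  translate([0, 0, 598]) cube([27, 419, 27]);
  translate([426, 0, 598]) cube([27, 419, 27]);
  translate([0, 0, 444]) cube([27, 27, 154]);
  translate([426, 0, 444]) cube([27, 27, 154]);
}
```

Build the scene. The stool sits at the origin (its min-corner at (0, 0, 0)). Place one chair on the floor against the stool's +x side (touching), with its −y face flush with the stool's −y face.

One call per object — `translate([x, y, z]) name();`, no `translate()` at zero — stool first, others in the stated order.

stool();
translate([290, 0, 0]) chair();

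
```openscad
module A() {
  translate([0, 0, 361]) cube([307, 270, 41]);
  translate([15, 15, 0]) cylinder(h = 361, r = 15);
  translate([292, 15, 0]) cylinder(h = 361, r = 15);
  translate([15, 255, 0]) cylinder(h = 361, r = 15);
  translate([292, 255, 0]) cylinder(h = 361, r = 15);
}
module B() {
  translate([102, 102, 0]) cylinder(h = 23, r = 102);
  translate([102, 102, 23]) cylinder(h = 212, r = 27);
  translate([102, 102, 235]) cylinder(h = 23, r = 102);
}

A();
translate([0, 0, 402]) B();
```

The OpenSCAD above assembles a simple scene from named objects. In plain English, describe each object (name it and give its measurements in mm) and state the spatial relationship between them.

A is a four-legged stool. The seat is 307×270 mm, 41 mm thick, top at z = 402 mm. It stands on four round legs, each 30 mm in diameter, from z = 0 to the seat underside, each leg's axis is inset half a diameter from the nearest pair of seat edges (so the leg's bounding box is flush with the corner).

B is a spool: two coaxial disc flanges of radius 102 mm and thickness 23 mm, joined by a core cylinder of radius 27 mm and height 212 mm. The lower flange rests on z = 0 and the three cylinders share a vertical axis.

The spool is on top of the stool.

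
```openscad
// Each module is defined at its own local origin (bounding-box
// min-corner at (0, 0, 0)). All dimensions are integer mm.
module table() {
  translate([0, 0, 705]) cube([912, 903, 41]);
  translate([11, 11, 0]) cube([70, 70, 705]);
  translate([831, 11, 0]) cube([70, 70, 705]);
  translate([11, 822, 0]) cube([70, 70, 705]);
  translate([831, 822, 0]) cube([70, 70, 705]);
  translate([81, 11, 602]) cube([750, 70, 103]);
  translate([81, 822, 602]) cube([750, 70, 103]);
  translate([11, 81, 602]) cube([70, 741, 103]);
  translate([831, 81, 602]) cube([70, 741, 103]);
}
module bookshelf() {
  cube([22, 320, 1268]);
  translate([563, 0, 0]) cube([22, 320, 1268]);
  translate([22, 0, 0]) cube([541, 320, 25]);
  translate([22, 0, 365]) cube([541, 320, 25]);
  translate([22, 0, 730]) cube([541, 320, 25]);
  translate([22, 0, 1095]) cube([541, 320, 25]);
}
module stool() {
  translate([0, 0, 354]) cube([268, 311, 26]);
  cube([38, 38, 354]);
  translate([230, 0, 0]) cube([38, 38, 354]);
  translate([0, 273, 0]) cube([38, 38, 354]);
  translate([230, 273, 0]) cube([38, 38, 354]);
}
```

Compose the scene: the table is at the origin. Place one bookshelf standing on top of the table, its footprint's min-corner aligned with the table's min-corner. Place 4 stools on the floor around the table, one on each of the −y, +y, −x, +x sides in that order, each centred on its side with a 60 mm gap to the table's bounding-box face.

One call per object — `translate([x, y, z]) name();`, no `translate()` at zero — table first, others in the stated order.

table();
translate([0, 0, 746]) bookshelf();
translate([322, -371, 0]) stool();
translate([322, 963, 0]) stool();
translate([-328, 296, 0]) stool();
translate([972, 296, 0]) stool();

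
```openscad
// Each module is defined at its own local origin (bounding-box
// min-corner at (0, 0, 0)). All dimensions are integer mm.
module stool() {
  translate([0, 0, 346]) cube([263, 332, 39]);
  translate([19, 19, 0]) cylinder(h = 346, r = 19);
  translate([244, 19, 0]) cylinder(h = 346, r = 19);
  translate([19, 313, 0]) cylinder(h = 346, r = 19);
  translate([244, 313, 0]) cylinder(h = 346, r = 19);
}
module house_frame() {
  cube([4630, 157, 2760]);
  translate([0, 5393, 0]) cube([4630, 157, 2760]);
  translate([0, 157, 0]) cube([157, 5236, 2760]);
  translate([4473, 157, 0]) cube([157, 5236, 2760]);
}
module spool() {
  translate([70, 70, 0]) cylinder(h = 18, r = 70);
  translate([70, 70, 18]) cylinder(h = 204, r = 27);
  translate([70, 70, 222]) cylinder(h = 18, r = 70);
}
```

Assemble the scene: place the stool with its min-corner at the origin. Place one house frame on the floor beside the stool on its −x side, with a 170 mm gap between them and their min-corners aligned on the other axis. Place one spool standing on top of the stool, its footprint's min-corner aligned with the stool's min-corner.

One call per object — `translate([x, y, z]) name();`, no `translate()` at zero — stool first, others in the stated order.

stool();
translate([-4800, 0, 0]) house_frame();
translate([0, 0, 385]) spool();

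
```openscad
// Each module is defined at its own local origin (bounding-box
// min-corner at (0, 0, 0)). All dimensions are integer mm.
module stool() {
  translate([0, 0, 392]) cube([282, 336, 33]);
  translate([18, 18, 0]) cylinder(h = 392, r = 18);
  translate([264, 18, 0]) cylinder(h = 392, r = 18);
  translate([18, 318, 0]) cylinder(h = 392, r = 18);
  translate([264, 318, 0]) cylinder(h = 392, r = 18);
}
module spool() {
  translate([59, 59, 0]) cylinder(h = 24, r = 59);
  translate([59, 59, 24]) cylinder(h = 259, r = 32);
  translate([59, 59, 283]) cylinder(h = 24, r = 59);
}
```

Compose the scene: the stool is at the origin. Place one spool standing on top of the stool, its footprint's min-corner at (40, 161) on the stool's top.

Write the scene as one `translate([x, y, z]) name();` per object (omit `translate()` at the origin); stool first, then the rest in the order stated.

stool();
translate([40, 161, 425]) spool();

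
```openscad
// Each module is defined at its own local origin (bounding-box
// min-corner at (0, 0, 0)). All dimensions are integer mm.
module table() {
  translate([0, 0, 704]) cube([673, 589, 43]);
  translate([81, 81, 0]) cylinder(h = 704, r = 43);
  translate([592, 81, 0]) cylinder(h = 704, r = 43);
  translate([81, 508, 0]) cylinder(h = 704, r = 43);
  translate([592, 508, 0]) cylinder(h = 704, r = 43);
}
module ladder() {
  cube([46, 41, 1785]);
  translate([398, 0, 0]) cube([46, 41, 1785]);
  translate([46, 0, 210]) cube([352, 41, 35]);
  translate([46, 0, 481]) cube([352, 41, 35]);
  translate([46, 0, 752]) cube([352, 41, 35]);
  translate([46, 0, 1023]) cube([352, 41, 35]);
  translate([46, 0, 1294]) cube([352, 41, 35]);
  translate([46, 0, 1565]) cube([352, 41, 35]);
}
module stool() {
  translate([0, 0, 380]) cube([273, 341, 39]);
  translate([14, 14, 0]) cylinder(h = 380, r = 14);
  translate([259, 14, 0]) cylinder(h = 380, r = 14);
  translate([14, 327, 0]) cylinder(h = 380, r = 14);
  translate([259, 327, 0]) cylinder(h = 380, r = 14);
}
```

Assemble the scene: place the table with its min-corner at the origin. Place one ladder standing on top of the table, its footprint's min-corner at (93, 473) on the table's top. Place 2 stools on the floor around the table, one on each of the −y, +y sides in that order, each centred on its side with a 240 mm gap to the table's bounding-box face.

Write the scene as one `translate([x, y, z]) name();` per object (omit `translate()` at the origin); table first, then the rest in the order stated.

table();
translate([93, 473, 747]) ladder();
translate([200, -581, 0]) stool();
translate([200, 829, 0]) stool();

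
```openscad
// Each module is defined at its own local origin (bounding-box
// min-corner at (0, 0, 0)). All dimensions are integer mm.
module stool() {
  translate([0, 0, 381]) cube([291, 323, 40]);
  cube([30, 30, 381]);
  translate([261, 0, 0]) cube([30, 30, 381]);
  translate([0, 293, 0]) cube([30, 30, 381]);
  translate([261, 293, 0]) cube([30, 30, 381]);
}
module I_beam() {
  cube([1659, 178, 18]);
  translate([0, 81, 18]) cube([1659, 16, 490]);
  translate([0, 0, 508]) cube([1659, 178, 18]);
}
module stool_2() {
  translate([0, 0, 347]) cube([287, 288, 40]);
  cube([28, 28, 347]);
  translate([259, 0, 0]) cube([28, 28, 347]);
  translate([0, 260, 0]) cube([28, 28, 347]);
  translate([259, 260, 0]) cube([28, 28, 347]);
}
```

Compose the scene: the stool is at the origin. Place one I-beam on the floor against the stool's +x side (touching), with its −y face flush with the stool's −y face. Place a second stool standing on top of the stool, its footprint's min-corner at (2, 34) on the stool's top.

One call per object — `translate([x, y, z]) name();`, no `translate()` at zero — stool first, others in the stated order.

stool();
translate([291, 0, 0]) I_beam();
translate([2, 34, 421]) stool_2();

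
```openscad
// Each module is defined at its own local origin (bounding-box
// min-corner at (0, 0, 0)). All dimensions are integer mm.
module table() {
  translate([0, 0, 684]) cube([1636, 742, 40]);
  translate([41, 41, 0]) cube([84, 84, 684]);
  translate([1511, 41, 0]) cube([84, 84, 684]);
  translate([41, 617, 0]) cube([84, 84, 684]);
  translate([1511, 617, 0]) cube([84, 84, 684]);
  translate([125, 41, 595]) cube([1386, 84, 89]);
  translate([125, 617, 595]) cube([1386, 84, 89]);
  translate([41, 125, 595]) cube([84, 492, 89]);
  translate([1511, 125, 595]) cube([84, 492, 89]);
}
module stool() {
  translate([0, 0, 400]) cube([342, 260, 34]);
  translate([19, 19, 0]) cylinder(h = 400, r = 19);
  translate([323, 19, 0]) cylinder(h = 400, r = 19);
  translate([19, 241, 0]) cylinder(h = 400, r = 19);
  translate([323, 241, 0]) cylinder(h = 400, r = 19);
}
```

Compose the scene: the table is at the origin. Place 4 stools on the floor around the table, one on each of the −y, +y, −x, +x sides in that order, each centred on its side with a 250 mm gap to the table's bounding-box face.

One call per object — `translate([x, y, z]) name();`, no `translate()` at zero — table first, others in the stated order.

table();
translate([647, -510, 0]) stool();
translate([647, 992, 0]) stool();
translate([-592, 241, 0]) stool();
translate([1886, 241, 0]) stool();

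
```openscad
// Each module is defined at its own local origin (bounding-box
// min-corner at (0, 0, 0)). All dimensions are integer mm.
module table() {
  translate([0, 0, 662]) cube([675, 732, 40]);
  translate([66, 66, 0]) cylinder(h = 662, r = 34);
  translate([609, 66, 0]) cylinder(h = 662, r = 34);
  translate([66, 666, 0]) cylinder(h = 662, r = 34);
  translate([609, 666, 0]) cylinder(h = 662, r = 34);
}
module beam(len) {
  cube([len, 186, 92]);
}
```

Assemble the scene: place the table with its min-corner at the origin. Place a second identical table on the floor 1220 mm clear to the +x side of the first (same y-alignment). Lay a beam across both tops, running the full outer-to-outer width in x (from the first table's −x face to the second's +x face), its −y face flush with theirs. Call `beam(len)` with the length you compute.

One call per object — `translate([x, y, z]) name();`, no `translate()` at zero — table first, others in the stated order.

table();
translate([1895, 0, 0]) table();
translate([0, 0, 702]) beam(2570);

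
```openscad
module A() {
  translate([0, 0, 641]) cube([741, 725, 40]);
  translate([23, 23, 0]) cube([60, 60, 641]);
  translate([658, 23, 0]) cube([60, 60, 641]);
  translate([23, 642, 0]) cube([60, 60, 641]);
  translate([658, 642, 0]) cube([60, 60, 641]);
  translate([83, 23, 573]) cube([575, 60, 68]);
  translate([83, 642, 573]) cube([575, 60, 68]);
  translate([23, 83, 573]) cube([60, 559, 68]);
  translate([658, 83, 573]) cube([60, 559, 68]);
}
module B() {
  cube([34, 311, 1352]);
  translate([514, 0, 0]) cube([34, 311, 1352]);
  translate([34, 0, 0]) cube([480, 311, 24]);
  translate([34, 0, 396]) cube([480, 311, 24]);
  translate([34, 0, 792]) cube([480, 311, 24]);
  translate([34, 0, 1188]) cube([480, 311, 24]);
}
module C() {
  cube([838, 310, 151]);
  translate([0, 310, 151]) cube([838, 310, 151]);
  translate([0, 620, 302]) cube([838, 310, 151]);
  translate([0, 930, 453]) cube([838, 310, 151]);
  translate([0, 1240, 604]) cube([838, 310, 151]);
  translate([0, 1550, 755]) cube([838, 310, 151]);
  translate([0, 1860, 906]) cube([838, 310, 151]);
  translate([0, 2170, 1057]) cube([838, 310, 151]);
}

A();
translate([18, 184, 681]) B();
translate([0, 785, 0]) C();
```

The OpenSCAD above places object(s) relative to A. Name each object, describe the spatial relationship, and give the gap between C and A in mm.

The staircase's nearest face is 60 mm from the table's +y face.

A is a table. B is a bookshelf. C is a staircase. The bookshelf is on top of the table. The staircase is on the floor beside the table on its +y side. The gap between the staircase and the table is 60 mm.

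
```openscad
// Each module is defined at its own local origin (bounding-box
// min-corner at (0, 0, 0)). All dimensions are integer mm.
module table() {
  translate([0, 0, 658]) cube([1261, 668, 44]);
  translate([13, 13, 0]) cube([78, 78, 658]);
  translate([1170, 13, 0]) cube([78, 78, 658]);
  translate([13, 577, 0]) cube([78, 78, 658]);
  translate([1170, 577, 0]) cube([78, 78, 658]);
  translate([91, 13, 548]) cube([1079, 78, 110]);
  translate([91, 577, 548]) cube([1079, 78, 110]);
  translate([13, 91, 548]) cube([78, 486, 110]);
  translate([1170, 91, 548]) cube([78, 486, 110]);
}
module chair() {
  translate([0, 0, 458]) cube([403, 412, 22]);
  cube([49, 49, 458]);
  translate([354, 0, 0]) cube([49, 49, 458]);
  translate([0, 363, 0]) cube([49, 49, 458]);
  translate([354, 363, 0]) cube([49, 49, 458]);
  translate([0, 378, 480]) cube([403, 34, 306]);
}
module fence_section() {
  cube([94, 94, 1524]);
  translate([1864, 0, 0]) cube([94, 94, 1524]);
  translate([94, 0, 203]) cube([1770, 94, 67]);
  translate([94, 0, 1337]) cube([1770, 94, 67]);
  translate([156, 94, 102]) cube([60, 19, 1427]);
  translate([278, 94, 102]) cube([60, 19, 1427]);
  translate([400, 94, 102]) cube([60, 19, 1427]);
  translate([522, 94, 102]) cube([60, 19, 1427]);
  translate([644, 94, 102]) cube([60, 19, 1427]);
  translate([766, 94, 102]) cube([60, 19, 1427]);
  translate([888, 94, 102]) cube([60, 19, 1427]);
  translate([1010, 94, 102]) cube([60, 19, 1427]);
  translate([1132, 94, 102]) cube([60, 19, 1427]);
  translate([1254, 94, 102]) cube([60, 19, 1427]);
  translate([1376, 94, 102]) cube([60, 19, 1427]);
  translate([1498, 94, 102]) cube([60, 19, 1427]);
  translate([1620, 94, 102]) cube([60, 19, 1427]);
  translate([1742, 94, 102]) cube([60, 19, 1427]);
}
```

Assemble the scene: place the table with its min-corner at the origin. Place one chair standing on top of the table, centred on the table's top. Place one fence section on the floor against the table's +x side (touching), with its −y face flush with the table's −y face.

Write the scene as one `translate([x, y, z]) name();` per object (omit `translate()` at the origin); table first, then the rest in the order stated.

table();
translate([429, 128, 702]) chair();
translate([1261, 0, 0]) fence_section();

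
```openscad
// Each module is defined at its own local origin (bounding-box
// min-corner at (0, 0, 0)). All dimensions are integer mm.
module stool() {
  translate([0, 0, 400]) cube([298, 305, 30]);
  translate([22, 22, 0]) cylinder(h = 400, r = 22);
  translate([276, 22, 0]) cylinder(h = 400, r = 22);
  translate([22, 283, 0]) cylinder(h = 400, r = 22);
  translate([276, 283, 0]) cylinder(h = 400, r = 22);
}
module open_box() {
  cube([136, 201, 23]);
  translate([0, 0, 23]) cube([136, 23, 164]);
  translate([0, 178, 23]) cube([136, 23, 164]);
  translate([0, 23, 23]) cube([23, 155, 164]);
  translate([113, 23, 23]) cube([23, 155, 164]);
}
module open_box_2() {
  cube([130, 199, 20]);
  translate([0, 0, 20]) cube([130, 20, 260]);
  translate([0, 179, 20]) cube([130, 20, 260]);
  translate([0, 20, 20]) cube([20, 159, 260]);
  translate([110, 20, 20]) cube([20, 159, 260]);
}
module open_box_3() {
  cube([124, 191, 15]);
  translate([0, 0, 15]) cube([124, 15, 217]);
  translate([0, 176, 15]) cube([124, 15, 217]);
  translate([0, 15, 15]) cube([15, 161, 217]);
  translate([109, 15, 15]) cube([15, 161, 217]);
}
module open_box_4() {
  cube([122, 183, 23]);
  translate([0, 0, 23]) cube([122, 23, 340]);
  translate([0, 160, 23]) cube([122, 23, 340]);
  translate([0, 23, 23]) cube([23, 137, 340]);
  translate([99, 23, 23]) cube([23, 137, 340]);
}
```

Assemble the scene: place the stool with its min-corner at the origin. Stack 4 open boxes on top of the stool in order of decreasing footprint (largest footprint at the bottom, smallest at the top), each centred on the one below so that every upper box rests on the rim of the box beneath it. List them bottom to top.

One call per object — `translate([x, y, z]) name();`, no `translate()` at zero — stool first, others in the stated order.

stool();
translate([81, 52, 430]) open_box();
translate([84, 53, 617]) open_box_2();
translate([87, 57, 897]) open_box_3();
translate([88, 61, 1129]) open_box_4();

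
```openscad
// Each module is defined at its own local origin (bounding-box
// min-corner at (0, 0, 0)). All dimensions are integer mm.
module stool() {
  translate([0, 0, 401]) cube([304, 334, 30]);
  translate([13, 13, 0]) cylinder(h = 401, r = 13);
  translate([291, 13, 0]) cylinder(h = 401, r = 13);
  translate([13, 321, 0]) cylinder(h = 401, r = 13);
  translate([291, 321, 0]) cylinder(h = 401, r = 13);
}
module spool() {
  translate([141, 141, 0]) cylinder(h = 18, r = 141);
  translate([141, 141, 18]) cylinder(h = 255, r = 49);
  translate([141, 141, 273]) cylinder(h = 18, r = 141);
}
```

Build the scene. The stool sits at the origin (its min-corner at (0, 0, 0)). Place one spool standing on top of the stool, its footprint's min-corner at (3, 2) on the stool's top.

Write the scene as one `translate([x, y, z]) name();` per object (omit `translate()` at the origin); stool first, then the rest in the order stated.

stool();
translate([3, 2, 431]) spool();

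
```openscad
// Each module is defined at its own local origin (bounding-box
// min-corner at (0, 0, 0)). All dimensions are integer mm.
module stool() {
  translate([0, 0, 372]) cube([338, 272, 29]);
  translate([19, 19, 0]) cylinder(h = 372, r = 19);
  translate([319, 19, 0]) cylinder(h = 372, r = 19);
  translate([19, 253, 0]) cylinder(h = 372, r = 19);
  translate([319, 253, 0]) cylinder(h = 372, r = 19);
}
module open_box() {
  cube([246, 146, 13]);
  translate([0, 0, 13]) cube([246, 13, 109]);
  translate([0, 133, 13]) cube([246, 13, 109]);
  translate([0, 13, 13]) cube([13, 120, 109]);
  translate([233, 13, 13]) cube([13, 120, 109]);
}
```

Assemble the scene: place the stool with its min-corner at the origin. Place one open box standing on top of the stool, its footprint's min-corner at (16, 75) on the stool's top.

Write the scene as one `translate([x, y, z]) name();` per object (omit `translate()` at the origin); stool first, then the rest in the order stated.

stool();
translate([16, 75, 401]) open_box();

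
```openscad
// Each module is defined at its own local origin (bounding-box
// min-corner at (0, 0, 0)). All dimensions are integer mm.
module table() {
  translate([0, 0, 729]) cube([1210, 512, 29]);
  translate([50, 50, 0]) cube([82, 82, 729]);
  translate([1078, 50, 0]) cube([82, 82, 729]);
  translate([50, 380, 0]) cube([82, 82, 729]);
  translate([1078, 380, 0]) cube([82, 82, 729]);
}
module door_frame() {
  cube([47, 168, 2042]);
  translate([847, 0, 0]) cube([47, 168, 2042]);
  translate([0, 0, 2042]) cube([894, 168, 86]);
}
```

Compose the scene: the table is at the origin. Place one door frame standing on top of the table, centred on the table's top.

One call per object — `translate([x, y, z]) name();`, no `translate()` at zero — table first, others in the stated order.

table();
translate([158, 172, 758]) door_frame();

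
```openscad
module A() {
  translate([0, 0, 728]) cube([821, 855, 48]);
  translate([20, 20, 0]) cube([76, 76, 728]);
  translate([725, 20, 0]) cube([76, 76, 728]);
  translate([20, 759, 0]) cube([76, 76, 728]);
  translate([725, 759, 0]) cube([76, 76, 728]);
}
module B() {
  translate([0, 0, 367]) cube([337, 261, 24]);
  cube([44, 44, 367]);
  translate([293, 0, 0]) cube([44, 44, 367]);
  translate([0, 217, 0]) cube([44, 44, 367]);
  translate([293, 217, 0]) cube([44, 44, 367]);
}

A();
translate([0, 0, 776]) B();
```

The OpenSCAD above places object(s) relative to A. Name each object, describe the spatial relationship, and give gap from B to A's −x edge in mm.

A is a table. B is a stool. The stool is on top of the table. The gap from the stool to the table's −x edge is 0 mm.

The stool's min-x is at 0; the table's min-x is 0; gap = 0 mm.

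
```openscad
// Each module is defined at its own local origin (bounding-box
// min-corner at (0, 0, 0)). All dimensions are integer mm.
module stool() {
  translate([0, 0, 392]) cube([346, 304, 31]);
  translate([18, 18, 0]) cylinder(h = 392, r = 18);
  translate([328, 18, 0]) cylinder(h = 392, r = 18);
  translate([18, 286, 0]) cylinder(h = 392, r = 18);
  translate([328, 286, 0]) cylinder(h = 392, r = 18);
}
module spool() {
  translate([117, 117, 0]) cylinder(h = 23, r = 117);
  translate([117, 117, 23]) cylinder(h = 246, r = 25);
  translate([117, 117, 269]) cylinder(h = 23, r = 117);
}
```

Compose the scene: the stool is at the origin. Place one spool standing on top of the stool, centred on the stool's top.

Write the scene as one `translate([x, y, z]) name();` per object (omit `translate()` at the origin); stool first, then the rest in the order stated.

stool();
translate([56, 35, 423]) spool();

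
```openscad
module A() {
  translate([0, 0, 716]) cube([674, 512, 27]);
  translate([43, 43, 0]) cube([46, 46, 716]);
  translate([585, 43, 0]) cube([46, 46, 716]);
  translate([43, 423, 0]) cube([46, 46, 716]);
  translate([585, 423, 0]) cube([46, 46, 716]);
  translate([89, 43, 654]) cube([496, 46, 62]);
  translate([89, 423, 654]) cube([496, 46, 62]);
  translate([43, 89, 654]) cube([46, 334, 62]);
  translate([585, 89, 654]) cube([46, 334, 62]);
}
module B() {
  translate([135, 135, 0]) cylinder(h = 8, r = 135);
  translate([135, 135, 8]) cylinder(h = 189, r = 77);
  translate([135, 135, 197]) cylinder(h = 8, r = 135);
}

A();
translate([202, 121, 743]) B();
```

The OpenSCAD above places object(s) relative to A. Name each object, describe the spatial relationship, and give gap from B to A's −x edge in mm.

The spool's min-x is at 202; the table's min-x is 0; gap = 202 mm.

A is a table. B is a spool. The spool is on top of the table, centred. The gap from the spool to the table's −x edge is 202 mm.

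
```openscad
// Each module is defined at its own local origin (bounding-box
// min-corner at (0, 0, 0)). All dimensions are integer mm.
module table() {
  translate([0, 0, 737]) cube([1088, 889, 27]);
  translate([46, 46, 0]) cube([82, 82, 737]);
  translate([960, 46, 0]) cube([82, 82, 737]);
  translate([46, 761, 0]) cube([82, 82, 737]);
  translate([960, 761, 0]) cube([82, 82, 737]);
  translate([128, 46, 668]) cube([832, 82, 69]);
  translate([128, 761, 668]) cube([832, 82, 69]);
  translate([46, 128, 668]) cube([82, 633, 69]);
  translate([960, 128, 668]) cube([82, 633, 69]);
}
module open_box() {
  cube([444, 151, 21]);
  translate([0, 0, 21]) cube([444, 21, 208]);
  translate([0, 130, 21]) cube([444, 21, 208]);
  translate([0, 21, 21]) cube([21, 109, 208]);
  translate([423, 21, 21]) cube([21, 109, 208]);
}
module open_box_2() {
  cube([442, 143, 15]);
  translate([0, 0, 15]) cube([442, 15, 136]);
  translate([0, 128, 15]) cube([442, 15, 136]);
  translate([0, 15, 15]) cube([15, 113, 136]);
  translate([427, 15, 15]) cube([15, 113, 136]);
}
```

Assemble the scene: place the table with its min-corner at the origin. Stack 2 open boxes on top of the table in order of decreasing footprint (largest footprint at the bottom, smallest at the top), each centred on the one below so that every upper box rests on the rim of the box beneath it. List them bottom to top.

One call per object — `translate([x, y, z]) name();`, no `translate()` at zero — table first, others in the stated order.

table();
translate([322, 369, 764]) open_box();
translate([323, 373, 993]) open_box_2();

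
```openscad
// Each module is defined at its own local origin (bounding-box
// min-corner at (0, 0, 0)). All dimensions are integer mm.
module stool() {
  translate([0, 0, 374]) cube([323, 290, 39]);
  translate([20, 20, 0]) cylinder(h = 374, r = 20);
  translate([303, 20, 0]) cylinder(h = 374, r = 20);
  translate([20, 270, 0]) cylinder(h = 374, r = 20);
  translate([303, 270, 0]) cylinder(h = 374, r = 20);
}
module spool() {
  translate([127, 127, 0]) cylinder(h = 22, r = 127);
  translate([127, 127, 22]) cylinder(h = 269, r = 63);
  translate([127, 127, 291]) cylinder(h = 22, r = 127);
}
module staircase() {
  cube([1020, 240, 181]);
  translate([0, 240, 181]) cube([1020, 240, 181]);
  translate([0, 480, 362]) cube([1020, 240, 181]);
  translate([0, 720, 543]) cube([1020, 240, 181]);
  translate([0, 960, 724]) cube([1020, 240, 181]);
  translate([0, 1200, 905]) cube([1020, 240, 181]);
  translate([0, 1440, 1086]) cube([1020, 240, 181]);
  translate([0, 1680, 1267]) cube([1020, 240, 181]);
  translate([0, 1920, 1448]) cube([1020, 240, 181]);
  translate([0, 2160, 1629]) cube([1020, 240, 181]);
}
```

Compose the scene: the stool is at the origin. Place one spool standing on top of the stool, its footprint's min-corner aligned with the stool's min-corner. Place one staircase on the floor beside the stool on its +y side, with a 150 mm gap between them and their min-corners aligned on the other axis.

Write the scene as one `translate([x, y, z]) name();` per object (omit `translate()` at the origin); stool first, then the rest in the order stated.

stool();
translate([0, 0, 413]) spool();
translate([0, 440, 0]) staircase();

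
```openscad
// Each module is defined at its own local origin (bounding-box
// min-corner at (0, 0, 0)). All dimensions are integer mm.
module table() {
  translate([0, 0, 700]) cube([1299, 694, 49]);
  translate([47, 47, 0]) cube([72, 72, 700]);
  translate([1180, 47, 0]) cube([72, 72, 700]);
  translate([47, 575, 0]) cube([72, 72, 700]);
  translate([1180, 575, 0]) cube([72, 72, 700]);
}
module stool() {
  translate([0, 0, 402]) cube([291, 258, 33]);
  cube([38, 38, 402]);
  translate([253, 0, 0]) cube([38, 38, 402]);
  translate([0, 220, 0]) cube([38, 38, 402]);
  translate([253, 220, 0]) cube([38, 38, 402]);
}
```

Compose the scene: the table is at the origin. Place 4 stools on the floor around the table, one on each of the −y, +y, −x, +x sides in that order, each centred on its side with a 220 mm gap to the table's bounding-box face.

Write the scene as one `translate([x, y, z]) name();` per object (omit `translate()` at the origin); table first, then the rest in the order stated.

table();
translate([504, -478, 0]) stool();
translate([504, 914, 0]) stool();
translate([-511, 218, 0]) stool();
translate([1519, 218, 0]) stool();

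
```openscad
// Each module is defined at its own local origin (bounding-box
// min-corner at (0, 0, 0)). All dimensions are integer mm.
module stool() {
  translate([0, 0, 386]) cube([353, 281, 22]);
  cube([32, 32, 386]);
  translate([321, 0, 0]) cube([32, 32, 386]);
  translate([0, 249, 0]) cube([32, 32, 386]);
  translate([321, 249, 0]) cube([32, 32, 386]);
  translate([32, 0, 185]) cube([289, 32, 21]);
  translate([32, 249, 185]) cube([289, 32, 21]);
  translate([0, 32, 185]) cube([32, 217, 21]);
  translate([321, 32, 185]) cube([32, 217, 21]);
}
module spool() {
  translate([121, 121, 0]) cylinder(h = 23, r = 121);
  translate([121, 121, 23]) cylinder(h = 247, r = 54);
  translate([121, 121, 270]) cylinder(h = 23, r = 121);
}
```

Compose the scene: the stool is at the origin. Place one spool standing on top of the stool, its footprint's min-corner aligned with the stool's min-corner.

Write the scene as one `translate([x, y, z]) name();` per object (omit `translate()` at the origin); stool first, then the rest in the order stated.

stool();
translate([0, 0, 408]) spool();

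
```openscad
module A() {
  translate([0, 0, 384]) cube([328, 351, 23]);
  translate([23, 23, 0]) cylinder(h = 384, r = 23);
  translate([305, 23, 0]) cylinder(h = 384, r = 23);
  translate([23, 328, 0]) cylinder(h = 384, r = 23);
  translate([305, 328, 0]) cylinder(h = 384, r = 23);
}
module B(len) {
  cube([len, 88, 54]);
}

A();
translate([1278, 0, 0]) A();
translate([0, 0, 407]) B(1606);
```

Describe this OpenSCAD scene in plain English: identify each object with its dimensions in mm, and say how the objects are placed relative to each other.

A is a four-legged stool. The seat is 328×351 mm, 23 mm thick, top at z = 407 mm. It stands on four round legs, each 46 mm in diameter, from z = 0 to the seat underside, each leg's axis is inset half a diameter from the nearest pair of seat edges (so the leg's bounding box is flush with the corner).

B is a rectangular beam 1606 mm long (x), 88 mm deep (y), 54 mm thick (z).

The beam spans the tops of two stools placed 950 mm apart, resting at z = 407 mm.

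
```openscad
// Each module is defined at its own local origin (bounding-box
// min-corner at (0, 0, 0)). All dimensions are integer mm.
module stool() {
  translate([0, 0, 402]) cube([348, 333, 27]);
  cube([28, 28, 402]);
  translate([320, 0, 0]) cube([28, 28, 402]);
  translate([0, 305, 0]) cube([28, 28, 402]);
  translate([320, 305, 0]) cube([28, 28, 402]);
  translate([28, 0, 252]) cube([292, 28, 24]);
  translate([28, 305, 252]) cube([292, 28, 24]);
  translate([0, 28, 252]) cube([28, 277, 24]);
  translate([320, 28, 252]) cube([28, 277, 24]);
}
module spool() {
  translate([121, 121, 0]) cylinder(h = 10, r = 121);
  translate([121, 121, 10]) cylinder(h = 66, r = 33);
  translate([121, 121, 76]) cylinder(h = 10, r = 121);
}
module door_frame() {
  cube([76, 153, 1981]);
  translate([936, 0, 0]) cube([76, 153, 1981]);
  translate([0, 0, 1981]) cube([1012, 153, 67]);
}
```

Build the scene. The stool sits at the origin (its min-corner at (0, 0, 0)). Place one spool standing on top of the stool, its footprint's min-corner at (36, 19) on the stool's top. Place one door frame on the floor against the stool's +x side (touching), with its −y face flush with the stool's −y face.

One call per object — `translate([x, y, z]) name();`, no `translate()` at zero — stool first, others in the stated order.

stool();
translate([36, 19, 429]) spool();
translate([348, 0, 0]) door_frame();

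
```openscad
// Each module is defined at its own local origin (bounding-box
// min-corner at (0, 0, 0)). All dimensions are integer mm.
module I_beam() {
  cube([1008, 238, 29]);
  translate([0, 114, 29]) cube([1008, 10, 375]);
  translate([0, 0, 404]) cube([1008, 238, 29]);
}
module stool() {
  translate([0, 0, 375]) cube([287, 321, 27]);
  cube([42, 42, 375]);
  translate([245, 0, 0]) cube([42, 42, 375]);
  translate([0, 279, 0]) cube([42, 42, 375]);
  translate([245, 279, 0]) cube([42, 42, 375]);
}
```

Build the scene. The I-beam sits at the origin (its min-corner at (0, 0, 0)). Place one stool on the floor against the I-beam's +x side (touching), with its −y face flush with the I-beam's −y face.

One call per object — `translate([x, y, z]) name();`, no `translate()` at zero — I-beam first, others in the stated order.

I_beam();
translate([1008, 0, 0]) stool();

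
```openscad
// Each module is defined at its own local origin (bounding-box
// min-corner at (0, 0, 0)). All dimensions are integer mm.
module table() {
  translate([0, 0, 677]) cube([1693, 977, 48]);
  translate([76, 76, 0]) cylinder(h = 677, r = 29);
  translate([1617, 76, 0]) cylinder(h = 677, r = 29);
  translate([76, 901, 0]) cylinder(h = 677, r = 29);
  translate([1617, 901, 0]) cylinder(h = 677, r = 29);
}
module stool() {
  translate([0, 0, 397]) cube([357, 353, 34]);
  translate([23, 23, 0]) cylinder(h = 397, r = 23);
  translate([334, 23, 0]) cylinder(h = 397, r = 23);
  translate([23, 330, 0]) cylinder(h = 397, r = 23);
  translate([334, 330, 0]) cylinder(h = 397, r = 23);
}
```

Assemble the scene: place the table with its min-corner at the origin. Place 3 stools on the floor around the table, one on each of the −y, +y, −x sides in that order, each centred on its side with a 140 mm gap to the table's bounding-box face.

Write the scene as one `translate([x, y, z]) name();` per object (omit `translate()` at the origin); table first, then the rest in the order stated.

table();
translate([668, -493, 0]) stool();
translate([668, 1117, 0]) stool();
translate([-497, 312, 0]) stool();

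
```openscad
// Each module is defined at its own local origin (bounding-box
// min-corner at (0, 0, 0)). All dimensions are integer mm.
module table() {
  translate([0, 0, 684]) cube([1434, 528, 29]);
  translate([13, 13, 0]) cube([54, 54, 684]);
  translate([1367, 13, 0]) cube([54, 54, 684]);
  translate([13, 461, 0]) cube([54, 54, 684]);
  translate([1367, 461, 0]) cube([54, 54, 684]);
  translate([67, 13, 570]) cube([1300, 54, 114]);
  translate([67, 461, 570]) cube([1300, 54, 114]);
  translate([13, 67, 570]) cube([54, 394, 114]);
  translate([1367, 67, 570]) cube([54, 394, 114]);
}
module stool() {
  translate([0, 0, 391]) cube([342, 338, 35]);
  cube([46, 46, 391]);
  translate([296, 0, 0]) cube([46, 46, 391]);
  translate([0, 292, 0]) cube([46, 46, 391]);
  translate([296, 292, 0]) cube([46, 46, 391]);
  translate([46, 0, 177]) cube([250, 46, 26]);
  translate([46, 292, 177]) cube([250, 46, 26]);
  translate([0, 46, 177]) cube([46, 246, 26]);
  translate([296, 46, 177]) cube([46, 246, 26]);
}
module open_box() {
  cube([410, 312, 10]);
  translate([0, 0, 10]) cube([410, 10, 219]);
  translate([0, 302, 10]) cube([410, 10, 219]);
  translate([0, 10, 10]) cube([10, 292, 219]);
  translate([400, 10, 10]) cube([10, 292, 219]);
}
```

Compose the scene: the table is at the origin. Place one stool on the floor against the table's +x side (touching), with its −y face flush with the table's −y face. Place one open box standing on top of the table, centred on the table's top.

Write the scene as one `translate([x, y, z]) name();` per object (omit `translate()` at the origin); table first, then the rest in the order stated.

table();
translate([1434, 0, 0]) stool();
translate([512, 108, 713]) open_box();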